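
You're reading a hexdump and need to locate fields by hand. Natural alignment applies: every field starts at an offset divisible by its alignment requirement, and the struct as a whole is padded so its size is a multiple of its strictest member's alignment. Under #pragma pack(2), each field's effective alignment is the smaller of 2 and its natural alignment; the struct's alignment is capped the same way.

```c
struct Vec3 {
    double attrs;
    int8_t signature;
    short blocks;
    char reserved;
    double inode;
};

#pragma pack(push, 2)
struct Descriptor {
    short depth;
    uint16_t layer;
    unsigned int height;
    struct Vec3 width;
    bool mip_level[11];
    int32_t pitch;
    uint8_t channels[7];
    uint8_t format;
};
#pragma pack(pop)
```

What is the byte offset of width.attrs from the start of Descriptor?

Vec3: attrs at 0 (size 8, align 8) → ends 8; signature at 8 (size 1, align 1) → ends 9; pad 1 to align 2 for blocks; blocks at 10 (size 2, align 2) → ends 12; reserved at 12 (size 1, align 1) → ends 13; pad 3 to align 8 for inode; inode at 16 (size 8, align 8) → ends 24; total 24 bytes, alignment 8
depth at 0 (size 2, align 2) → ends 2
layer at 2 (size 2, align 2) → ends 4
height at 4 (size 4, align 2) → ends 8
width at 8 (size 24, align 2) → ends 32
within Vec3: attrs at 0
8 + 0 = 8

8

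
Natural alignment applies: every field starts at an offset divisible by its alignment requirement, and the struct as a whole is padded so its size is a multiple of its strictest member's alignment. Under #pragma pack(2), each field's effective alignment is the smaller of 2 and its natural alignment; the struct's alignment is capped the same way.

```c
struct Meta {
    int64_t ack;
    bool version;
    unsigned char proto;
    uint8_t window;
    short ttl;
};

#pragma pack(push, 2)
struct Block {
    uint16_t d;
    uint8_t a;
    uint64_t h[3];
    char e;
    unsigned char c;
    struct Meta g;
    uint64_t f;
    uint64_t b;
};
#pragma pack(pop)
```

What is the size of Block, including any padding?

62 bytes

Meta: ack at 0 (size 8, align 8) → ends 8; version at 8 (size 1, align 1) → ends 9; proto at 9 (size 1, align 1) → ends 10; window at 10 (size 1, align 1) → ends 11; pad 1 to align 2 for ttl; ttl at 12 (size 2, align 2) → ends 14; tail pad 2 to reach multiple of 8; total 16 bytes, alignment 8
d at 0 (size 2, align 2) → ends 2
a at 2 (size 1, align 1) → ends 3
pad 1 to align 2 for h
h at 4 (size 24, align 2) → ends 28
e at 28 (size 1, align 1) → ends 29
c at 29 (size 1, align 1) → ends 30
g at 30 (size 16, align 2) → ends 46
f at 46 (size 8, align 2) → ends 54
b at 54 (size 8, align 2) → ends 62
total 62 bytes, alignment 2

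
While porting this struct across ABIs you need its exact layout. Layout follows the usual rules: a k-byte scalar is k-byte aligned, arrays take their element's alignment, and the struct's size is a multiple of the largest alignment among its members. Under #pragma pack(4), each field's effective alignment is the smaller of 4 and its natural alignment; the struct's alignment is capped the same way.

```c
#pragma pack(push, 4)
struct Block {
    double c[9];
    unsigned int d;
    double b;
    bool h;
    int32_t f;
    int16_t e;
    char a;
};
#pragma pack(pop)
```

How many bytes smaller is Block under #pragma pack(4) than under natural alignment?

natural layout:
  @0: c [72B, align 8] → 72
  @72: d [4B, align 4] → 76
  +4 pad (align 8)
  @80: b [8B, align 8] → 88
  @88: h [1B, align 1] → 89
  +3 pad (align 4)
  @92: f [4B, align 4] → 96
  @96: e [2B, align 2] → 98
  @98: a [1B, align 1] → 99
  +5 tail pad (align 8)
  size 104, align 8
packed(4) layout:
  @0: c [72B, align 4] → 72
  @72: d [4B, align 4] → 76
  @76: b [8B, align 4] → 84
  @84: h [1B, align 1] → 85
  +3 pad (align 4)
  @88: f [4B, align 4] → 92
  @92: e [2B, align 2] → 94
  @94: a [1B, align 1] → 95
  +1 tail pad (align 4)
  size 96, align 4
104 − 96 = 8

8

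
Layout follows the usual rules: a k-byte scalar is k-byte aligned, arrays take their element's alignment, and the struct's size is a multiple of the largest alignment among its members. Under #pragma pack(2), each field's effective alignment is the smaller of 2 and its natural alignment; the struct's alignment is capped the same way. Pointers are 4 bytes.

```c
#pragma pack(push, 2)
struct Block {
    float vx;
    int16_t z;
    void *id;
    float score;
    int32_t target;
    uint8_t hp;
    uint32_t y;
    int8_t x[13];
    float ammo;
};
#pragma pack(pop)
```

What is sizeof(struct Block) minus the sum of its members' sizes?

2

0..4  vx  (4B, 2-aligned)
4..6  z  (2B, 2-aligned)
6..10  id  (4B, 2-aligned)
10..14  score  (4B, 2-aligned)
14..18  target  (4B, 2-aligned)
18..19  hp  (1B, 1-aligned)
19..20  -- padding (1B)
20..24  y  (4B, 2-aligned)
24..37  x  (13B, 1-aligned)
37..38  -- padding (1B)
38..42  ammo  (4B, 2-aligned)
sizeof = 42, alignof = 2
data bytes 40, size 42 → padding 2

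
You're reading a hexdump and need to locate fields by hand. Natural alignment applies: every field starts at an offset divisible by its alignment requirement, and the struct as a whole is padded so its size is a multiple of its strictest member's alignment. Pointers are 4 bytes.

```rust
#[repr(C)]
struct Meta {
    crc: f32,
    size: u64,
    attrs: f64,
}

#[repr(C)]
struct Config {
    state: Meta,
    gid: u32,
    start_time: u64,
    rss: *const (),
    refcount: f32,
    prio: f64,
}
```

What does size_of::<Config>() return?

Meta: crc at 0 (size 4, align 4) → ends 4; pad 4 to align 8 for size; size at 8 (size 8, align 8) → ends 16; attrs at 16 (size 8, align 8) → ends 24; total 24 bytes, alignment 8
state at 0 (size 24, align 8) → ends 24
gid at 24 (size 4, align 4) → ends 28
pad 4 to align 8 for start_time
start_time at 32 (size 8, align 8) → ends 40
rss at 40 (size 4, align 4) → ends 44
refcount at 44 (size 4, align 4) → ends 48
prio at 48 (size 8, align 8) → ends 56
total 56 bytes, alignment 8

56 bytes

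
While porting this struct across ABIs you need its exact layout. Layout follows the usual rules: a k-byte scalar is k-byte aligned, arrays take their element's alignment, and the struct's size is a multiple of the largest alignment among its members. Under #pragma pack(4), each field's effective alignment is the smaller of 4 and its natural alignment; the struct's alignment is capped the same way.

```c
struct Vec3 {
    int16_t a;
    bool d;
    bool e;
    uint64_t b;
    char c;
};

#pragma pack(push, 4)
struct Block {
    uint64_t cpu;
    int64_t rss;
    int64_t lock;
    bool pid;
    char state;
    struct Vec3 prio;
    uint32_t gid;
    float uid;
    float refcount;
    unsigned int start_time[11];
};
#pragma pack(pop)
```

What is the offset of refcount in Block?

60

Vec3: 0..2  a  (2B, 2-aligned); 2..3  d  (1B, 1-aligned); 3..4  e  (1B, 1-aligned); 4..8  -- padding (4B); 8..16  b  (8B, 8-aligned); 16..17  c  (1B, 1-aligned); 17..24  -- tail padding (7B); sizeof = 24, alignof = 8
0..8  cpu  (8B, 4-aligned)
8..16  rss  (8B, 4-aligned)
16..24  lock  (8B, 4-aligned)
24..25  pid  (1B, 1-aligned)
25..26  state  (1B, 1-aligned)
26..28  -- padding (2B)
28..52  prio  (24B, 4-aligned)
52..56  gid  (4B, 4-aligned)
56..60  uid  (4B, 4-aligned)
60..64  refcount  (4B, 4-aligned)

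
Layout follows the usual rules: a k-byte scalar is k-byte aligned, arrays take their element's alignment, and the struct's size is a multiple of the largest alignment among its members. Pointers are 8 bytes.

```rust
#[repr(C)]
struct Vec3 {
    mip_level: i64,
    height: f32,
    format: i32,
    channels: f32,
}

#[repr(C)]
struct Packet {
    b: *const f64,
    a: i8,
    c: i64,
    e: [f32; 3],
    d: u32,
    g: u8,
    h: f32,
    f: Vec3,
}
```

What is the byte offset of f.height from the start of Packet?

56

Vec3: @0: mip_level [8B, align 8] → 8; @8: height [4B, align 4] → 12; @12: format [4B, align 4] → 16; @16: channels [4B, align 4] → 20; +4 tail pad (align 8); size 24, align 8
@0: b [8B, align 8] → 8
@8: a [1B, align 1] → 9
+7 pad (align 8)
@16: c [8B, align 8] → 24
@24: e [12B, align 4] → 36
@36: d [4B, align 4] → 40
@40: g [1B, align 1] → 41
+3 pad (align 4)
@44: h [4B, align 4] → 48
@48: f [24B, align 8] → 72
within Vec3: height at 8
48 + 8 = 56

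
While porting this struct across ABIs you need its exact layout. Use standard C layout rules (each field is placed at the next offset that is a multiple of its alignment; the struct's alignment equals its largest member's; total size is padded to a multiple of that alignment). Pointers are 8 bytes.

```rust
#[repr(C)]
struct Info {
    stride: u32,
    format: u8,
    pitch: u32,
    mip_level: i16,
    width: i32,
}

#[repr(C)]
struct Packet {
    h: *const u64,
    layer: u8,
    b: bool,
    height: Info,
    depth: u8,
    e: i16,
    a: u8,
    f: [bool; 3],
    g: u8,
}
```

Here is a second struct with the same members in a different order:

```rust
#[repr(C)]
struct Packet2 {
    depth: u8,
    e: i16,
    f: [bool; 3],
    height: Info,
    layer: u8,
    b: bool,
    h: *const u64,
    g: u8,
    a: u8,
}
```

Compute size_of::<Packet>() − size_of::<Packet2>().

Info: @0: stride [4B, align 4] → 4; @4: format [1B, align 1] → 5; +3 pad (align 4); @8: pitch [4B, align 4] → 12; @12: mip_level [2B, align 2] → 14; +2 pad (align 4); @16: width [4B, align 4] → 20; size 20, align 4
@0: h [8B, align 8] → 8
@8: layer [1B, align 1] → 9
@9: b [1B, align 1] → 10
+2 pad (align 4)
@12: height [20B, align 4] → 32
@32: depth [1B, align 1] → 33
+1 pad (align 2)
@34: e [2B, align 2] → 36
@36: a [1B, align 1] → 37
@37: f [3B, align 1] → 40
@40: g [1B, align 1] → 41
+7 tail pad (align 8)
size 48, align 8
— Packet2 —
@0: depth [1B, align 1] → 1
+1 pad (align 2)
@2: e [2B, align 2] → 4
@4: f [3B, align 1] → 7
+1 pad (align 4)
@8: height [20B, align 4] → 28
@28: layer [1B, align 1] → 29
@29: b [1B, align 1] → 30
+2 pad (align 8)
@32: h [8B, align 8] → 40
@40: g [1B, align 1] → 41
@41: a [1B, align 1] → 42
+6 tail pad (align 8)
size 48, align 8
48 − 48 = 0

0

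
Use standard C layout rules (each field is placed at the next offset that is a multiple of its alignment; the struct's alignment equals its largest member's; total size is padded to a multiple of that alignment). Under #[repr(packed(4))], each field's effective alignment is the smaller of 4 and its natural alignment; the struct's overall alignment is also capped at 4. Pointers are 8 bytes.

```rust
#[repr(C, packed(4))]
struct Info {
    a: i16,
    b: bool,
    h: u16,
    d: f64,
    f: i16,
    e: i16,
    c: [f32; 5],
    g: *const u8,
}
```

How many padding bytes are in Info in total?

0..2  a  (2B, 2-aligned)
2..3  b  (1B, 1-aligned)
3..4  -- padding (1B)
4..6  h  (2B, 2-aligned)
6..8  -- padding (2B)
8..16  d  (8B, 4-aligned)
16..18  f  (2B, 2-aligned)
18..20  e  (2B, 2-aligned)
20..40  c  (20B, 4-aligned)
40..48  g  (8B, 4-aligned)
sizeof = 48, alignof = 4
data bytes 45, size 48 → padding 3

3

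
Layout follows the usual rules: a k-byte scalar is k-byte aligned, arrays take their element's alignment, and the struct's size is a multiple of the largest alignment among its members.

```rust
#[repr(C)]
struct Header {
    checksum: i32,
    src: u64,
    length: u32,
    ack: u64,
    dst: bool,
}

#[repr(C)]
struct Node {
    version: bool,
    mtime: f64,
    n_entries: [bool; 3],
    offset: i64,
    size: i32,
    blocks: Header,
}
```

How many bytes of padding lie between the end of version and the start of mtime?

7

Header: 0..4  checksum  (4B, 4-aligned); 4..8  -- padding (4B); 8..16  src  (8B, 8-aligned); 16..20  length  (4B, 4-aligned); 20..24  -- padding (4B); 24..32  ack  (8B, 8-aligned); 32..33  dst  (1B, 1-aligned); 33..40  -- tail padding (7B); sizeof = 40, alignof = 8
0..1  version  (1B, 1-aligned)
1..8  -- padding (7B)
8..16  mtime  (8B, 8-aligned)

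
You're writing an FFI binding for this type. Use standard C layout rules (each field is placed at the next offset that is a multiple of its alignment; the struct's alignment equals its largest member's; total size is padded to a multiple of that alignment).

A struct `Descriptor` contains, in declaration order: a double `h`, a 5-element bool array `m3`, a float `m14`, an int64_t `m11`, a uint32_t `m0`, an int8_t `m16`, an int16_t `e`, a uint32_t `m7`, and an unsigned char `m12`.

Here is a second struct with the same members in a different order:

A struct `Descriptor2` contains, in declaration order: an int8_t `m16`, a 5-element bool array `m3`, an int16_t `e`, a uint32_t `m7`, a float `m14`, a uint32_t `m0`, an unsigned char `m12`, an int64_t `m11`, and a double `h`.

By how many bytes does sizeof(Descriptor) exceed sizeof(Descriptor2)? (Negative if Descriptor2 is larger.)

@0: h [8B, align 8] → 8
@8: m3 [5B, align 1] → 13
+3 pad (align 4)
@16: m14 [4B, align 4] → 20
+4 pad (align 8)
@24: m11 [8B, align 8] → 32
@32: m0 [4B, align 4] → 36
@36: m16 [1B, align 1] → 37
+1 pad (align 2)
@38: e [2B, align 2] → 40
@40: m7 [4B, align 4] → 44
@44: m12 [1B, align 1] → 45
+3 tail pad (align 8)
size 48, align 8
— Descriptor2 —
@0: m16 [1B, align 1] → 1
@1: m3 [5B, align 1] → 6
@6: e [2B, align 2] → 8
@8: m7 [4B, align 4] → 12
@12: m14 [4B, align 4] → 16
@16: m0 [4B, align 4] → 20
@20: m12 [1B, align 1] → 21
+3 pad (align 8)
@24: m11 [8B, align 8] → 32
@32: h [8B, align 8] → 40
size 40, align 8
48 − 40 = 8

8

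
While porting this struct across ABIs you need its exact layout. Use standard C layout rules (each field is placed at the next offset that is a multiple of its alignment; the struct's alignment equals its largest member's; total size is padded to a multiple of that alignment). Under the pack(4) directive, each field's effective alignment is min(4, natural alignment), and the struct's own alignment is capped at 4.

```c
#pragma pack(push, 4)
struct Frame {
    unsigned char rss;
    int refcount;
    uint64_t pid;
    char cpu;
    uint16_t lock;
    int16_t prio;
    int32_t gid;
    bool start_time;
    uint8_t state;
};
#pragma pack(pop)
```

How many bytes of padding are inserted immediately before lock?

0..1  rss  (1B, 1-aligned)
1..4  -- padding (3B)
4..8  refcount  (4B, 4-aligned)
8..16  pid  (8B, 4-aligned)
16..17  cpu  (1B, 1-aligned)
17..18  -- padding (1B)
18..20  lock  (2B, 2-aligned)

1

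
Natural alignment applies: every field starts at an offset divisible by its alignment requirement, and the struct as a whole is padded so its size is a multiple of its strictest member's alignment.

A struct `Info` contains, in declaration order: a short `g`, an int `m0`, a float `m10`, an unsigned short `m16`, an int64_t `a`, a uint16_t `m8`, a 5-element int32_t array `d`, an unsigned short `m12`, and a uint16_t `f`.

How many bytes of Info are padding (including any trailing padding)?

10

g at 0 (size 2, align 2) → ends 2
pad 2 to align 4 for m0
m0 at 4 (size 4, align 4) → ends 8
m10 at 8 (size 4, align 4) → ends 12
m16 at 12 (size 2, align 2) → ends 14
pad 2 to align 8 for a
a at 16 (size 8, align 8) → ends 24
m8 at 24 (size 2, align 2) → ends 26
pad 2 to align 4 for d
d at 28 (size 20, align 4) → ends 48
m12 at 48 (size 2, align 2) → ends 50
f at 50 (size 2, align 2) → ends 52
tail pad 4 to reach multiple of 8
total 56 bytes, alignment 8
data bytes 46, size 56 → padding 10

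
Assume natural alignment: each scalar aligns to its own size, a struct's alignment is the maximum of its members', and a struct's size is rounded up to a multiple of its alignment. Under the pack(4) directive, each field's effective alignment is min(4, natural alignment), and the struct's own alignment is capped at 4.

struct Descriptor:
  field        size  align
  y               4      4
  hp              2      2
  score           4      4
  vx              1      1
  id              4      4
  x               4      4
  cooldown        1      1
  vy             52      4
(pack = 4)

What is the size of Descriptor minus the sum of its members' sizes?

8

y at 0 (size 4, align 4) → ends 4
hp at 4 (size 2, align 2) → ends 6
pad 2 to align 4 for score
score at 8 (size 4, align 4) → ends 12
vx at 12 (size 1, align 1) → ends 13
pad 3 to align 4 for id
id at 16 (size 4, align 4) → ends 20
x at 20 (size 4, align 4) → ends 24
cooldown at 24 (size 1, align 1) → ends 25
pad 3 to align 4 for vy
vy at 28 (size 52, align 4) → ends 80
total 80 bytes, alignment 4
data bytes 72, size 80 → padding 8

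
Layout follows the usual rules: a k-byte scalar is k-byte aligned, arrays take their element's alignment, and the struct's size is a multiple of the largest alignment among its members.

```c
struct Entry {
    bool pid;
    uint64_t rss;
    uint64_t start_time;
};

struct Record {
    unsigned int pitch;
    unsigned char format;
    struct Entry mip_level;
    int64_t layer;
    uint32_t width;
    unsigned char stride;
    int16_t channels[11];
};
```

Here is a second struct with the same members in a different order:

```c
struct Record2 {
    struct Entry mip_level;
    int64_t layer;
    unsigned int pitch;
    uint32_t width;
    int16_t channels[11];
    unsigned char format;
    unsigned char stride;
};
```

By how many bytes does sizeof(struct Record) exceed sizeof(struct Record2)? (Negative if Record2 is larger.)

Entry: @0: pid [1B, align 1] → 1; +7 pad (align 8); @8: rss [8B, align 8] → 16; @16: start_time [8B, align 8] → 24; size 24, align 8
@0: pitch [4B, align 4] → 4
@4: format [1B, align 1] → 5
+3 pad (align 8)
@8: mip_level [24B, align 8] → 32
@32: layer [8B, align 8] → 40
@40: width [4B, align 4] → 44
@44: stride [1B, align 1] → 45
+1 pad (align 2)
@46: channels [22B, align 2] → 68
+4 tail pad (align 8)
size 72, align 8
— Record2 —
@0: mip_level [24B, align 8] → 24
@24: layer [8B, align 8] → 32
@32: pitch [4B, align 4] → 36
@36: width [4B, align 4] → 40
@40: channels [22B, align 2] → 62
@62: format [1B, align 1] → 63
@63: stride [1B, align 1] → 64
size 64, align 8
72 − 64 = 8

8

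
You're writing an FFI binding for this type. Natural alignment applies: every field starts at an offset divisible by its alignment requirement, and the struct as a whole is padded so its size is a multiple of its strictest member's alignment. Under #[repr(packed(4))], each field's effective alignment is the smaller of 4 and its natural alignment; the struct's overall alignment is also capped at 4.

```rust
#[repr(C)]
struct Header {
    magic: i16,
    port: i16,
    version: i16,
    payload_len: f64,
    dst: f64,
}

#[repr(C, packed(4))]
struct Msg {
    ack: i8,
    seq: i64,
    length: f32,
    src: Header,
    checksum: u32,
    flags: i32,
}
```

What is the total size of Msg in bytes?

Header: magic at 0 (size 2, align 2) → ends 2; port at 2 (size 2, align 2) → ends 4; version at 4 (size 2, align 2) → ends 6; pad 2 to align 8 for payload_len; payload_len at 8 (size 8, align 8) → ends 16; dst at 16 (size 8, align 8) → ends 24; total 24 bytes, alignment 8
ack at 0 (size 1, align 1) → ends 1
pad 3 to align 4 for seq
seq at 4 (size 8, align 4) → ends 12
length at 12 (size 4, align 4) → ends 16
src at 16 (size 24, align 4) → ends 40
checksum at 40 (size 4, align 4) → ends 44
flags at 44 (size 4, align 4) → ends 48
total 48 bytes, alignment 4

48 bytes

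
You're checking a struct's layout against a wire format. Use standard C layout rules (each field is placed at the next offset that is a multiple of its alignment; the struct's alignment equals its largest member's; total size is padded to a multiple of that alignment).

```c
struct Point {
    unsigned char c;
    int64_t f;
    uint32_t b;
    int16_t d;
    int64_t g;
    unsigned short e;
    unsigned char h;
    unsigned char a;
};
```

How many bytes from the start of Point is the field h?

c at 0 (size 1, align 1) → ends 1
pad 7 to align 8 for f
f at 8 (size 8, align 8) → ends 16
b at 16 (size 4, align 4) → ends 20
d at 20 (size 2, align 2) → ends 22
pad 2 to align 8 for g
g at 24 (size 8, align 8) → ends 32
e at 32 (size 2, align 2) → ends 34
h at 34 (size 1, align 1) → ends 35

34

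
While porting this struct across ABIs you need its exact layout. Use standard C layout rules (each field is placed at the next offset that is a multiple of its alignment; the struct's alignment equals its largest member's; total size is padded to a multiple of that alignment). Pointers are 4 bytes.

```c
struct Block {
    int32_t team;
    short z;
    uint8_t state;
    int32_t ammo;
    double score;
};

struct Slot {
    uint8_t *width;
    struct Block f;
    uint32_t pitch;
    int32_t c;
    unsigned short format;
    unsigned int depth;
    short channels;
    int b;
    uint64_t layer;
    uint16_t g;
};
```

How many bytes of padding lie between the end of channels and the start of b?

2

Block: team at 0 (size 4, align 4) → ends 4; z at 4 (size 2, align 2) → ends 6; state at 6 (size 1, align 1) → ends 7; pad 1 to align 4 for ammo; ammo at 8 (size 4, align 4) → ends 12; pad 4 to align 8 for score; score at 16 (size 8, align 8) → ends 24; total 24 bytes, alignment 8
width at 0 (size 4, align 4) → ends 4
pad 4 to align 8 for f
f at 8 (size 24, align 8) → ends 32
pitch at 32 (size 4, align 4) → ends 36
c at 36 (size 4, align 4) → ends 40
format at 40 (size 2, align 2) → ends 42
pad 2 to align 4 for depth
depth at 44 (size 4, align 4) → ends 48
channels at 48 (size 2, align 2) → ends 50
pad 2 to align 4 for b
b at 52 (size 4, align 4) → ends 56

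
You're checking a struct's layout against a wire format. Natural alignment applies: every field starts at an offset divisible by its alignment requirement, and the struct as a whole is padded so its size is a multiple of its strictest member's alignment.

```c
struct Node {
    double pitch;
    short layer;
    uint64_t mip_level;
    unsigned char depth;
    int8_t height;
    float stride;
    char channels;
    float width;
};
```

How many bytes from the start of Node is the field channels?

32

@0: pitch [8B, align 8] → 8
@8: layer [2B, align 2] → 10
+6 pad (align 8)
@16: mip_level [8B, align 8] → 24
@24: depth [1B, align 1] → 25
@25: height [1B, align 1] → 26
+2 pad (align 4)
@28: stride [4B, align 4] → 32
@32: channels [1B, align 1] → 33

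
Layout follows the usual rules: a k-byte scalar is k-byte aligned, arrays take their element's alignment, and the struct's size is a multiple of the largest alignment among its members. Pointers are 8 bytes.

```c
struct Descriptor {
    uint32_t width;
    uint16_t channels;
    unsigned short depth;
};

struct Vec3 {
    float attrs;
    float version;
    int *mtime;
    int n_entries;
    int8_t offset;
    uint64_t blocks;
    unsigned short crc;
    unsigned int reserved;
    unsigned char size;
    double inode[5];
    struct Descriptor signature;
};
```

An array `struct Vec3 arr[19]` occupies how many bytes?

Descriptor: @0: width [4B, align 4] → 4; @4: channels [2B, align 2] → 6; @6: depth [2B, align 2] → 8; size 8, align 4
@0: attrs [4B, align 4] → 4
@4: version [4B, align 4] → 8
@8: mtime [8B, align 8] → 16
@16: n_entries [4B, align 4] → 20
@20: offset [1B, align 1] → 21
+3 pad (align 8)
@24: blocks [8B, align 8] → 32
@32: crc [2B, align 2] → 34
+2 pad (align 4)
@36: reserved [4B, align 4] → 40
@40: size [1B, align 1] → 41
+7 pad (align 8)
@48: inode [40B, align 8] → 88
@88: signature [8B, align 4] → 96
size 96, align 8
array of 19: 19 × 96 = 1824

1824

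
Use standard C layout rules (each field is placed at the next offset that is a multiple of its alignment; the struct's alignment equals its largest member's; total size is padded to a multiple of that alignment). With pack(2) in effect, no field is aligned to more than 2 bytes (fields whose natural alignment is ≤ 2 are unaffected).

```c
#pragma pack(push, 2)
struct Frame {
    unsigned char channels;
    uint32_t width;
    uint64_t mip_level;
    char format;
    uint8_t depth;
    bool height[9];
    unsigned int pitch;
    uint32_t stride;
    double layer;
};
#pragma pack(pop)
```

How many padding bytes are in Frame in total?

channels at 0 (size 1, align 1) → ends 1
pad 1 to align 2 for width
width at 2 (size 4, align 2) → ends 6
mip_level at 6 (size 8, align 2) → ends 14
format at 14 (size 1, align 1) → ends 15
depth at 15 (size 1, align 1) → ends 16
height at 16 (size 9, align 1) → ends 25
pad 1 to align 2 for pitch
pitch at 26 (size 4, align 2) → ends 30
stride at 30 (size 4, align 2) → ends 34
layer at 34 (size 8, align 2) → ends 42
total 42 bytes, alignment 2
data bytes 40, size 42 → padding 2

2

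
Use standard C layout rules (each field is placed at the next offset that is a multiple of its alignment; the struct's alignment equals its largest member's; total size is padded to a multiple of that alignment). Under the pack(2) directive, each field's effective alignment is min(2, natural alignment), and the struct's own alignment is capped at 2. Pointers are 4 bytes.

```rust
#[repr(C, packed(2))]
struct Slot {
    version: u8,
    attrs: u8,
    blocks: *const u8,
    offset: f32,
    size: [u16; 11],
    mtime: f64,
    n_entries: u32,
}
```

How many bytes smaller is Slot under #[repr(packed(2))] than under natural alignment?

natural layout:
  @0: version [1B, align 1] → 1
  @1: attrs [1B, align 1] → 2
  +2 pad (align 4)
  @4: blocks [4B, align 4] → 8
  @8: offset [4B, align 4] → 12
  @12: size [22B, align 2] → 34
  +6 pad (align 8)
  @40: mtime [8B, align 8] → 48
  @48: n_entries [4B, align 4] → 52
  +4 tail pad (align 8)
  size 56, align 8
packed(2) layout:
  @0: version [1B, align 1] → 1
  @1: attrs [1B, align 1] → 2
  @2: blocks [4B, align 2] → 6
  @6: offset [4B, align 2] → 10
  @10: size [22B, align 2] → 32
  @32: mtime [8B, align 2] → 40
  @40: n_entries [4B, align 2] → 44
  size 44, align 2
56 − 44 = 12

12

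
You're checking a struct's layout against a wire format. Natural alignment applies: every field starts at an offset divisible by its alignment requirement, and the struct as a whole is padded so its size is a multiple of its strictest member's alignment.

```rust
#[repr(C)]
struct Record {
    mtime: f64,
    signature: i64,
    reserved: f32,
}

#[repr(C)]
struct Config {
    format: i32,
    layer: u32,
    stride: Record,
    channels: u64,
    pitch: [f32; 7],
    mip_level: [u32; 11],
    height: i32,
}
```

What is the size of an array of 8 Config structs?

Record: mtime at 0 (size 8, align 8) → ends 8; signature at 8 (size 8, align 8) → ends 16; reserved at 16 (size 4, align 4) → ends 20; tail pad 4 to reach multiple of 8; total 24 bytes, alignment 8
format at 0 (size 4, align 4) → ends 4
layer at 4 (size 4, align 4) → ends 8
stride at 8 (size 24, align 8) → ends 32
channels at 32 (size 8, align 8) → ends 40
pitch at 40 (size 28, align 4) → ends 68
mip_level at 68 (size 44, align 4) → ends 112
height at 112 (size 4, align 4) → ends 116
tail pad 4 to reach multiple of 8
total 120 bytes, alignment 8
array of 8: 8 × 120 = 960

960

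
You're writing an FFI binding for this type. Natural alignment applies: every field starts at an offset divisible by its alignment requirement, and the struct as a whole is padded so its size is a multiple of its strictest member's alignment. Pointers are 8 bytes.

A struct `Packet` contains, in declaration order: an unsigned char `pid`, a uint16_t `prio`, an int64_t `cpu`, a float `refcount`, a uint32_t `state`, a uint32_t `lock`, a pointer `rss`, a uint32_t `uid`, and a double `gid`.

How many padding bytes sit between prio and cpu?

4

pid at 0 (size 1, align 1) → ends 1
pad 1 to align 2 for prio
prio at 2 (size 2, align 2) → ends 4
pad 4 to align 8 for cpu
cpu at 8 (size 8, align 8) → ends 16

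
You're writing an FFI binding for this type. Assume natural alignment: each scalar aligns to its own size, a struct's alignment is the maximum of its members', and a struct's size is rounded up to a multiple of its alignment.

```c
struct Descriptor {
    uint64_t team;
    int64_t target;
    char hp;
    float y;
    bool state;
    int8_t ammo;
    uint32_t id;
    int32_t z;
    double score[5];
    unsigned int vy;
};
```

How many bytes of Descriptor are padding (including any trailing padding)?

team at 0 (size 8, align 8) → ends 8
target at 8 (size 8, align 8) → ends 16
hp at 16 (size 1, align 1) → ends 17
pad 3 to align 4 for y
y at 20 (size 4, align 4) → ends 24
state at 24 (size 1, align 1) → ends 25
ammo at 25 (size 1, align 1) → ends 26
pad 2 to align 4 for id
id at 28 (size 4, align 4) → ends 32
z at 32 (size 4, align 4) → ends 36
pad 4 to align 8 for score
score at 40 (size 40, align 8) → ends 80
vy at 80 (size 4, align 4) → ends 84
tail pad 4 to reach multiple of 8
total 88 bytes, alignment 8
data bytes 75, size 88 → padding 13

13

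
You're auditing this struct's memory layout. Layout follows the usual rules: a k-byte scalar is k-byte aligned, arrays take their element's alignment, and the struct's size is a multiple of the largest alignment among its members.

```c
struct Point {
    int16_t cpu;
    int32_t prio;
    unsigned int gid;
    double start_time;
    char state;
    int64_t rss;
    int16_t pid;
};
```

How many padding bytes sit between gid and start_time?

4

0..2  cpu  (2B, 2-aligned)
2..4  -- padding (2B)
4..8  prio  (4B, 4-aligned)
8..12  gid  (4B, 4-aligned)
12..16  -- padding (4B)
16..24  start_time  (8B, 8-aligned)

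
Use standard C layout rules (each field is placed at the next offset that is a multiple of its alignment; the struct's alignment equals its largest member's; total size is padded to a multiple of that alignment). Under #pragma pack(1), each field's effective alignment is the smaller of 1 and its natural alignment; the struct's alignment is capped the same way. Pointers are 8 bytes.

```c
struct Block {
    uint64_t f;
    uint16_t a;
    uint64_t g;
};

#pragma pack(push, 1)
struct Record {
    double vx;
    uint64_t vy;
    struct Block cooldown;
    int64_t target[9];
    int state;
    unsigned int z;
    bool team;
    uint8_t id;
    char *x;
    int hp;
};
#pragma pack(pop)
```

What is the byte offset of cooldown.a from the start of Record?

Block: @0: f [8B, align 8] → 8; @8: a [2B, align 2] → 10; +6 pad (align 8); @16: g [8B, align 8] → 24; size 24, align 8
@0: vx [8B, align 1] → 8
@8: vy [8B, align 1] → 16
@16: cooldown [24B, align 1] → 40
within Block: a at 8
16 + 8 = 24

24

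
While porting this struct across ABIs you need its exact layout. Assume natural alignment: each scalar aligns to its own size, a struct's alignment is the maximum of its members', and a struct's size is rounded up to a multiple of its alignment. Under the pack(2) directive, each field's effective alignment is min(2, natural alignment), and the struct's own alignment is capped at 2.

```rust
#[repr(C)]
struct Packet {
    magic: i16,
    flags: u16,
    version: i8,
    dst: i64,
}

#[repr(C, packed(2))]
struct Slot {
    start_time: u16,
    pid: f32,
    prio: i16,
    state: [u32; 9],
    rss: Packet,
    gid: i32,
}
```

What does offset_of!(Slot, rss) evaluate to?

44

Packet: 0..2  magic  (2B, 2-aligned); 2..4  flags  (2B, 2-aligned); 4..5  version  (1B, 1-aligned); 5..8  -- padding (3B); 8..16  dst  (8B, 8-aligned); sizeof = 16, alignof = 8
0..2  start_time  (2B, 2-aligned)
2..6  pid  (4B, 2-aligned)
6..8  prio  (2B, 2-aligned)
8..44  state  (36B, 2-aligned)
44..60  rss  (16B, 2-aligned)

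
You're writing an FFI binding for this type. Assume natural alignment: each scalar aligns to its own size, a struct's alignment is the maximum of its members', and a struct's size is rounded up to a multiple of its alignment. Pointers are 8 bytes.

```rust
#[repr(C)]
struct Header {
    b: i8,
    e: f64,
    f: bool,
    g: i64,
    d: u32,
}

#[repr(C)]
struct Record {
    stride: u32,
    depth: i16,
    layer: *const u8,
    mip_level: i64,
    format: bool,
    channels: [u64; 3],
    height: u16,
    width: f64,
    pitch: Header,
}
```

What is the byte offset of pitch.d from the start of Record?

Header: @0: b [1B, align 1] → 1; +7 pad (align 8); @8: e [8B, align 8] → 16; @16: f [1B, align 1] → 17; +7 pad (align 8); @24: g [8B, align 8] → 32; @32: d [4B, align 4] → 36; +4 tail pad (align 8); size 40, align 8
@0: stride [4B, align 4] → 4
@4: depth [2B, align 2] → 6
+2 pad (align 8)
@8: layer [8B, align 8] → 16
@16: mip_level [8B, align 8] → 24
@24: format [1B, align 1] → 25
+7 pad (align 8)
@32: channels [24B, align 8] → 56
@56: height [2B, align 2] → 58
+6 pad (align 8)
@64: width [8B, align 8] → 72
@72: pitch [40B, align 8] → 112
within Header: d at 32
72 + 32 = 104

104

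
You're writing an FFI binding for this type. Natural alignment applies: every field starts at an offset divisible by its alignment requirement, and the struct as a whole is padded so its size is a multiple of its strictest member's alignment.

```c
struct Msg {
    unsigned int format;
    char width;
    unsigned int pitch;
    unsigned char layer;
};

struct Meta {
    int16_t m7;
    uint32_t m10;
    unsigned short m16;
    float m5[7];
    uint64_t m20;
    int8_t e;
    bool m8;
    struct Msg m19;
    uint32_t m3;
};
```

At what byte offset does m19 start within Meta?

52

Msg: @0: format [4B, align 4] → 4; @4: width [1B, align 1] → 5; +3 pad (align 4); @8: pitch [4B, align 4] → 12; @12: layer [1B, align 1] → 13; +3 tail pad (align 4); size 16, align 4
@0: m7 [2B, align 2] → 2
+2 pad (align 4)
@4: m10 [4B, align 4] → 8
@8: m16 [2B, align 2] → 10
+2 pad (align 4)
@12: m5 [28B, align 4] → 40
@40: m20 [8B, align 8] → 48
@48: e [1B, align 1] → 49
@49: m8 [1B, align 1] → 50
+2 pad (align 4)
@52: m19 [16B, align 4] → 68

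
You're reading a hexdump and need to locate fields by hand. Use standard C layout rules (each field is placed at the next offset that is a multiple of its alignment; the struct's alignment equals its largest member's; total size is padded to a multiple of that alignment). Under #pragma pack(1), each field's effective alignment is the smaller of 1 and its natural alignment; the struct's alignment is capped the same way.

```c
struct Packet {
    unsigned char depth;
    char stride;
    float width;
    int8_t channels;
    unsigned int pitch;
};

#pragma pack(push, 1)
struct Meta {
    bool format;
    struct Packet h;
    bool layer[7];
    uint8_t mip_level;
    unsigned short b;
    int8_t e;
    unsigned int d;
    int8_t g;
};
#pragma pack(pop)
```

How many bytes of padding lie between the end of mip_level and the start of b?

Packet: @0: depth [1B, align 1] → 1; @1: stride [1B, align 1] → 2; +2 pad (align 4); @4: width [4B, align 4] → 8; @8: channels [1B, align 1] → 9; +3 pad (align 4); @12: pitch [4B, align 4] → 16; size 16, align 4
@0: format [1B, align 1] → 1
@1: h [16B, align 1] → 17
@17: layer [7B, align 1] → 24
@24: mip_level [1B, align 1] → 25
@25: b [2B, align 1] → 27

0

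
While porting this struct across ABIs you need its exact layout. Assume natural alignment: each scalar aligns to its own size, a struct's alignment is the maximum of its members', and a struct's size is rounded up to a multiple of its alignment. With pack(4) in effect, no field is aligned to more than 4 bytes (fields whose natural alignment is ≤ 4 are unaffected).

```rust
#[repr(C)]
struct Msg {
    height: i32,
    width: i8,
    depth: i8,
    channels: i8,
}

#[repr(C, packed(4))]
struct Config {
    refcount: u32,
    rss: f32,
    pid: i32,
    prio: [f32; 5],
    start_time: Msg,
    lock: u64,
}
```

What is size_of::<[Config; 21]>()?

1008

Msg: 0..4  height  (4B, 4-aligned); 4..5  width  (1B, 1-aligned); 5..6  depth  (1B, 1-aligned); 6..7  channels  (1B, 1-aligned); 7..8  -- tail padding (1B); sizeof = 8, alignof = 4
0..4  refcount  (4B, 4-aligned)
4..8  rss  (4B, 4-aligned)
8..12  pid  (4B, 4-aligned)
12..32  prio  (20B, 4-aligned)
32..40  start_time  (8B, 4-aligned)
40..48  lock  (8B, 4-aligned)
sizeof = 48, alignof = 4
array of 21: 21 × 48 = 1008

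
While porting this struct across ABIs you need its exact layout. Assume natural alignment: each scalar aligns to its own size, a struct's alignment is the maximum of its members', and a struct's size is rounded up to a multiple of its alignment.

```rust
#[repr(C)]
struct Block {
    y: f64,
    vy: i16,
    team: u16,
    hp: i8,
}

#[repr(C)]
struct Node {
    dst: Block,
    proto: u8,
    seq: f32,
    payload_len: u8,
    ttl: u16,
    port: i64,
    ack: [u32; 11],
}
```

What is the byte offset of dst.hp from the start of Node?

Block: y at 0 (size 8, align 8) → ends 8; vy at 8 (size 2, align 2) → ends 10; team at 10 (size 2, align 2) → ends 12; hp at 12 (size 1, align 1) → ends 13; tail pad 3 to reach multiple of 8; total 16 bytes, alignment 8
dst at 0 (size 16, align 8) → ends 16
within Block: hp at 12
0 + 12 = 12

12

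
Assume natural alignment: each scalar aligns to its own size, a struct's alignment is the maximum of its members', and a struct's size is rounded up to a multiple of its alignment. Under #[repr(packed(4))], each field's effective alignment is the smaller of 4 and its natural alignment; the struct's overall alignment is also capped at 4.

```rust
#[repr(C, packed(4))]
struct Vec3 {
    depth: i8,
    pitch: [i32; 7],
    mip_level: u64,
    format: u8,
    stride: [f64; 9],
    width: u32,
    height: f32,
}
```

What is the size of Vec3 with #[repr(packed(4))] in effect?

124

0..1  depth  (1B, 1-aligned)
1..4  -- padding (3B)
4..32  pitch  (28B, 4-aligned)
32..40  mip_level  (8B, 4-aligned)
40..41  format  (1B, 1-aligned)
41..44  -- padding (3B)
44..116  stride  (72B, 4-aligned)
116..120  width  (4B, 4-aligned)
120..124  height  (4B, 4-aligned)
sizeof = 124, alignof = 4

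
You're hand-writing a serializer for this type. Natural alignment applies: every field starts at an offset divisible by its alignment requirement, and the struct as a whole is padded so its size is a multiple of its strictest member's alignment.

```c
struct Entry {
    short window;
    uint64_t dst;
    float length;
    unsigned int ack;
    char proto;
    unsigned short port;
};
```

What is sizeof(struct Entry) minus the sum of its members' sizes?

11

@0: window [2B, align 2] → 2
+6 pad (align 8)
@8: dst [8B, align 8] → 16
@16: length [4B, align 4] → 20
@20: ack [4B, align 4] → 24
@24: proto [1B, align 1] → 25
+1 pad (align 2)
@26: port [2B, align 2] → 28
+4 tail pad (align 8)
size 32, align 8
data bytes 21, size 32 → padding 11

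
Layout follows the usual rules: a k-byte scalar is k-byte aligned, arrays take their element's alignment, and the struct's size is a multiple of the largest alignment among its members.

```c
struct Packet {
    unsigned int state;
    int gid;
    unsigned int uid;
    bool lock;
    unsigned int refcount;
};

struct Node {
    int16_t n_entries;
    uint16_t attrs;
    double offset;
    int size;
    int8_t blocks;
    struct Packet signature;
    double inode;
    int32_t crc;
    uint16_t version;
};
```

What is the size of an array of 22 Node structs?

1408

Packet: state at 0 (size 4, align 4) → ends 4; gid at 4 (size 4, align 4) → ends 8; uid at 8 (size 4, align 4) → ends 12; lock at 12 (size 1, align 1) → ends 13; pad 3 to align 4 for refcount; refcount at 16 (size 4, align 4) → ends 20; total 20 bytes, alignment 4
n_entries at 0 (size 2, align 2) → ends 2
attrs at 2 (size 2, align 2) → ends 4
pad 4 to align 8 for offset
offset at 8 (size 8, align 8) → ends 16
size at 16 (size 4, align 4) → ends 20
blocks at 20 (size 1, align 1) → ends 21
pad 3 to align 4 for signature
signature at 24 (size 20, align 4) → ends 44
pad 4 to align 8 for inode
inode at 48 (size 8, align 8) → ends 56
crc at 56 (size 4, align 4) → ends 60
version at 60 (size 2, align 2) → ends 62
tail pad 2 to reach multiple of 8
total 64 bytes, alignment 8
array of 22: 22 × 64 = 1408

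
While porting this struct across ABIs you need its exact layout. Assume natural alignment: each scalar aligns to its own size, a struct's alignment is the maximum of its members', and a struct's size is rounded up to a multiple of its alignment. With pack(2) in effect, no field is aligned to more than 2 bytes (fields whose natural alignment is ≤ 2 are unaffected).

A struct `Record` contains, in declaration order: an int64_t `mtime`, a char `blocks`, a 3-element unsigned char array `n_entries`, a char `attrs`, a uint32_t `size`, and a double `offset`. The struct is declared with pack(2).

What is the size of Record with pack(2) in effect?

26

0..8  mtime  (8B, 2-aligned)
8..9  blocks  (1B, 1-aligned)
9..12  n_entries  (3B, 1-aligned)
12..13  attrs  (1B, 1-aligned)
13..14  -- padding (1B)
14..18  size  (4B, 2-aligned)
18..26  offset  (8B, 2-aligned)
sizeof = 26, alignof = 2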